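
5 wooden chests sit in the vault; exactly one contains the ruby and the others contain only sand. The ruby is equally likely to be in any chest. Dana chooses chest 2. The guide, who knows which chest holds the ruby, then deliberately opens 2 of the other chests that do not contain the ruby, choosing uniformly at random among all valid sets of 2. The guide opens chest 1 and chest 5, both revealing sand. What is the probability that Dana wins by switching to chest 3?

Condition on the true location of the ruby.
If it is in either of chests 1 and 5 (prior 1/5 each): that chest was opened and seen not to hold the prize — ruled out; weight (1/5)·0 = 0 each.
If it is in chest 2 (prior 1/5): the guide has 6 equally likely choices, so probability 1/6; weight (1/5)·(1/6) = 1/30.
If it is in either of chests 3 and 4 (prior 1/5 each): the guide has 3 equally likely choices, so probability 1/3; weight (1/5)·(1/3) = 1/15 each.
The weights sum to 1/6.
So P(the ruby in chest 3 | the guide opened chest 1 and chest 5) = (1/15) / (1/6) = 2/5.

2/5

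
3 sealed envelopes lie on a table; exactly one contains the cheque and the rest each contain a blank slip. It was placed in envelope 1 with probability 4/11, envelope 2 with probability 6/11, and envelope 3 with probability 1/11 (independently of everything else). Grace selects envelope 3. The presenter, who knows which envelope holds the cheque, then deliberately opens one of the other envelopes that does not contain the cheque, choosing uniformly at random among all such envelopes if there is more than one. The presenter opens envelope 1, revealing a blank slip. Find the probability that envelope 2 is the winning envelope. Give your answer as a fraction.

Consider each possible location of the cheque in turn.
If it is in envelope 1 (prior 4/11): the presenter opened envelope 1, so this case is ruled out; weight (4/11)·0 = 0.
If it is in envelope 2 (prior 6/11): the presenter has no choice, probability 1; weight (6/11)·1 = 6/11.
If it is in envelope 3 (prior 1/11): the presenter has 2 equally likely choices, so probability 1/2; weight (1/11)·(1/2) = 1/22.
The weights sum to 13/22.
So P(the cheque in envelope 2 | the presenter opened envelope 1) = (6/11) / (13/22) = 12/13.

12/13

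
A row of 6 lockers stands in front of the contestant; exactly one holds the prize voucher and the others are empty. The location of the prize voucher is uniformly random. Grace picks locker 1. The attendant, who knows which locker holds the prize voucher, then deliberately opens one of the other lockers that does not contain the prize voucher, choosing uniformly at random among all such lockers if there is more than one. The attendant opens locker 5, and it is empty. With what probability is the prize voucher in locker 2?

5/24

Consider each possible location of the prize voucher in turn.
If it is in locker 1 (prior 1/6): the attendant has 5 equally likely choices, so probability 1/5; weight (1/6)·(1/5) = 1/30.
If it is in any of lockers 2, 3, 4, and 6 (prior 1/6 each): the attendant has 4 equally likely choices, so probability 1/4; weight (1/6)·(1/4) = 1/24 each.
If it is in locker 5 (prior 1/6): the attendant opened locker 5, so this case is ruled out; weight (1/6)·0 = 0.
The weights sum to 1/5.
So P(the prize voucher in locker 2 | the attendant opened locker 5) = (1/24) / (1/5) = 5/24.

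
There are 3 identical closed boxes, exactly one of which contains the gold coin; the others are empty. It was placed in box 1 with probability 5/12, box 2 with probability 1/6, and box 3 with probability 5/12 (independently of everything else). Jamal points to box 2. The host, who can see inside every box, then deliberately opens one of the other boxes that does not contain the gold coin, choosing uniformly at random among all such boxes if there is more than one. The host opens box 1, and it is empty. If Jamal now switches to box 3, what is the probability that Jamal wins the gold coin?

Condition on the true location of the gold coin.
If it is in box 1 (prior 5/12): the host opened box 1, so this case is ruled out; weight (5/12)·0 = 0.
If it is in box 2 (prior 1/6): the host has 2 equally likely choices, so probability 1/2; weight (1/6)·(1/2) = 1/12.
If it is in box 3 (prior 5/12): the host has no choice, probability 1; weight (5/12)·1 = 5/12.
The weights sum to 1/2.
So P(the gold coin in box 3 | the host opened box 1) = (5/12) / (1/2) = 5/6.

5/6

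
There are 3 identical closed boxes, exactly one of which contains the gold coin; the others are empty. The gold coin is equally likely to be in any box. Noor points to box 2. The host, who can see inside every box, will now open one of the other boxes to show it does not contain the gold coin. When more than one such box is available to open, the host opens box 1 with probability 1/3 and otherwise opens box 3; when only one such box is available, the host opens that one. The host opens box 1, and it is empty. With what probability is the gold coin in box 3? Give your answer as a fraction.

3/4

Consider each possible location of the gold coin in turn.
If it is in box 1 (prior 1/3): the host opened box 1, so this case is ruled out; weight (1/3)·0 = 0.
If it is in box 2 (prior 1/3): box 1 is available, opened with probability 1/3; weight (1/3)·(1/3) = 1/9.
If it is in box 3 (prior 1/3): only box 1 is available, probability 1; weight (1/3)·1 = 1/3.
The weights sum to 4/9.
So P(the gold coin in box 3 | the host opened box 1) = (1/3) / (4/9) = 3/4.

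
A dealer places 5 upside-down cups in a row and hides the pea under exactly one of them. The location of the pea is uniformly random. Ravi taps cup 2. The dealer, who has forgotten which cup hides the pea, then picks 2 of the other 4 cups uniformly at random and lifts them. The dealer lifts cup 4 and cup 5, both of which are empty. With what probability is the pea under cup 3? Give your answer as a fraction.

Because the dealer chose which cups to lift without knowing where the pea is, the choice is independent of the prize location. Learning that none of the 2 opened cups holds the pea simply rules out those 2 locations and leaves the remaining 3 cups still equally likely by symmetry.
So P(the pea under cup 3) = 1/3.

1/3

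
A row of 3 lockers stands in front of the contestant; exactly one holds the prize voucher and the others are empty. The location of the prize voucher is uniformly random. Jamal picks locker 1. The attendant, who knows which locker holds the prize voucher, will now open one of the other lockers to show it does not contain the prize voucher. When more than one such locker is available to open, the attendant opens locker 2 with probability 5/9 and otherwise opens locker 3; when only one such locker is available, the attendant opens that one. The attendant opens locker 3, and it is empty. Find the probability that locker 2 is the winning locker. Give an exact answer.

Consider each possible location of the prize voucher in turn.
If it is in locker 1 (prior 1/3): locker 2 is available but not opened, probability 4/9; weight (1/3)·(4/9) = 4/27.
If it is in locker 2 (prior 1/3): only locker 3 is available, probability 1; weight (1/3)·1 = 1/3.
If it is in locker 3 (prior 1/3): the attendant opened locker 3, so this case is ruled out; weight (1/3)·0 = 0.
The weights sum to 13/27.
So P(the prize voucher in locker 2 | the attendant opened locker 3) = (1/3) / (13/27) = 9/13.

9/13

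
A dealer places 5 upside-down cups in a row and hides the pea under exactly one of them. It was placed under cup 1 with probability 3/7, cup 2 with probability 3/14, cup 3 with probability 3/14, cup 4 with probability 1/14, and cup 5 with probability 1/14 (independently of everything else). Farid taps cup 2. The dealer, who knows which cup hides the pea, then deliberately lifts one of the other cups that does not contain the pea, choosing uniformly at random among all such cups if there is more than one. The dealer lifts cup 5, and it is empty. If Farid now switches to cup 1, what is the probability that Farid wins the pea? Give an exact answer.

24/49

Consider each possible location of the pea in turn.
If it is under cup 1 (prior 3/7): the dealer has 3 equally likely choices, so probability 1/3; weight (3/7)·(1/3) = 1/7.
If it is under cup 2 (prior 3/14): the dealer has 4 equally likely choices, so probability 1/4; weight (3/14)·(1/4) = 3/56.
If it is under cup 3 (prior 3/14): the dealer has 3 equally likely choices, so probability 1/3; weight (3/14)·(1/3) = 1/14.
If it is under cup 4 (prior 1/14): the dealer has 3 equally likely choices, so probability 1/3; weight (1/14)·(1/3) = 1/42.
If it is under cup 5 (prior 1/14): the dealer opened cup 5, so this case is ruled out; weight (1/14)·0 = 0.
The weights sum to 7/24.
So P(the pea under cup 1 | the dealer opened cup 5) = (1/7) / (7/24) = 24/49.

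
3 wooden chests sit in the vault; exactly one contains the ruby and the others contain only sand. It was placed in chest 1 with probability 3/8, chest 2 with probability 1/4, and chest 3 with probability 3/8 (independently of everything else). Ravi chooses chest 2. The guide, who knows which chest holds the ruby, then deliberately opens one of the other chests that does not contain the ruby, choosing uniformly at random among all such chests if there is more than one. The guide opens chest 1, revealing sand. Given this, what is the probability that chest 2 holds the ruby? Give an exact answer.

Condition on the true location of the ruby.
If it is in chest 1 (prior 3/8): the guide opened chest 1, so this case is ruled out; weight (3/8)·0 = 0.
If it is in chest 2 (prior 1/4): the guide has 2 equally likely choices, so probability 1/2; weight (1/4)·(1/2) = 1/8.
If it is in chest 3 (prior 3/8): the guide has no choice, probability 1; weight (3/8)·1 = 3/8.
The weights sum to 1/2.
So P(the ruby in chest 2 | the guide opened chest 1) = (1/8) / (1/2) = 1/4.

1/4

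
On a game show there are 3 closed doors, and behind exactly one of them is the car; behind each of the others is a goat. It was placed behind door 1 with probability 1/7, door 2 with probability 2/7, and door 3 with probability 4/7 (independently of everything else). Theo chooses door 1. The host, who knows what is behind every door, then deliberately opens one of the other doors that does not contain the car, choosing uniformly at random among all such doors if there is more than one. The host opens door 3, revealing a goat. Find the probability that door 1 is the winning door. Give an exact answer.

Apply Bayes' rule, conditioning on where the car actually is.
If it is behind door 1 (prior 1/7): the host has 2 equally likely choices, so probability 1/2; weight (1/7)·(1/2) = 1/14.
If it is behind door 2 (prior 2/7): the host has no choice, probability 1; weight (2/7)·1 = 2/7.
If it is behind door 3 (prior 4/7): the host opened door 3, so this case is ruled out; weight (4/7)·0 = 0.
The weights sum to 5/14.
So P(the car behind door 1 | the host opened door 3) = (1/14) / (5/14) = 1/5.

1/5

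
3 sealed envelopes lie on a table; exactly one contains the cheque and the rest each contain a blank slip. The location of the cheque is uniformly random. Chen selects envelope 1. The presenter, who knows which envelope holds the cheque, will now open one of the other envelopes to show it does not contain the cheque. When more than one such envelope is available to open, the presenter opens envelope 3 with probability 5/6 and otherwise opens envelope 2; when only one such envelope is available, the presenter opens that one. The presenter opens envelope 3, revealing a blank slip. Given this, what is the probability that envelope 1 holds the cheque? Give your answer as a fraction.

Condition on the true location of the cheque.
If it is in envelope 1 (prior 1/3): envelope 3 is available, opened with probability 5/6; weight (1/3)·(5/6) = 5/18.
If it is in envelope 2 (prior 1/3): only envelope 3 is available, probability 1; weight (1/3)·1 = 1/3.
If it is in envelope 3 (prior 1/3): the presenter opened envelope 3, so this case is ruled out; weight (1/3)·0 = 0.
The weights sum to 11/18.
So P(the cheque in envelope 1 | the presenter opened envelope 3) = (5/18) / (11/18) = 5/11.

5/11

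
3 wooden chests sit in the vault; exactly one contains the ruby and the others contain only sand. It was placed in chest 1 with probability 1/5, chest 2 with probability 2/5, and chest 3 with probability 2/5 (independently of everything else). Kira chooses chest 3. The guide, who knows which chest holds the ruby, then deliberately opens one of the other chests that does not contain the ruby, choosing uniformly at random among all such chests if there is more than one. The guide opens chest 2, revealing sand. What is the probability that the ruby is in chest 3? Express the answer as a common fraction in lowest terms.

Apply Bayes' rule, conditioning on where the ruby actually is.
If it is in chest 1 (prior 1/5): the guide has no choice, probability 1; weight (1/5)·1 = 1/5.
If it is in chest 2 (prior 2/5): the guide opened chest 2, so this case is ruled out; weight (2/5)·0 = 0.
If it is in chest 3 (prior 2/5): the guide has 2 equally likely choices, so probability 1/2; weight (2/5)·(1/2) = 1/5.
The weights sum to 2/5.
So P(the ruby in chest 3 | the guide opened chest 2) = (1/5) / (2/5) = 1/2.

1/2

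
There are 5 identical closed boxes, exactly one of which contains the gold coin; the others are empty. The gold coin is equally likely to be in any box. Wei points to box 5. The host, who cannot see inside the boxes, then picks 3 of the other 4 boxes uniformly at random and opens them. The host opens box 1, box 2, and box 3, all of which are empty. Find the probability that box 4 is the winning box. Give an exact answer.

Because the host chose which boxes to open without knowing where the gold coin is, the choice is independent of the prize location. Learning that none of the 3 opened boxes holds the gold coin simply rules out those 3 locations and leaves the remaining 2 boxes still equally likely by symmetry.
So P(the gold coin in box 4) = 1/2.

1/2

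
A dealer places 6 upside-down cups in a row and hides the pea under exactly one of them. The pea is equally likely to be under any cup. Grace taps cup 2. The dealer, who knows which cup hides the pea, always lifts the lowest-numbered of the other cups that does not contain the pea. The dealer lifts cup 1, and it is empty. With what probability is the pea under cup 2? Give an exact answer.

1/5

Consider each possible location of the pea in turn.
If it is under cup 1 (prior 1/6): the dealer opened cup 1, so this case is ruled out; weight (1/6)·0 = 0.
If it is under any of cups 2, 3, 4, 5, and 6 (prior 1/6 each): cup 1 is the lowest-numbered option available, probability 1; weight (1/6)·1 = 1/6 each.
The weights sum to 5/6.
So P(the pea under cup 2 | the dealer opened cup 1) = (1/6) / (5/6) = 1/5.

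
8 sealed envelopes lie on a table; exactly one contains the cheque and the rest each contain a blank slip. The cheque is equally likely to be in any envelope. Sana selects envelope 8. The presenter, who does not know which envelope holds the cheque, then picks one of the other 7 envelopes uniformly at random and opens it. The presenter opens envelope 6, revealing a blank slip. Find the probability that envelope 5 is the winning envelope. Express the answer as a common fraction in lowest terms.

Consider each possible location of the cheque in turn.
If it is in any of envelopes 1, 2, 3, 4, 5, 7, and 8 (prior 1/8 each): the presenter picks envelope 6 with probability 1/7 regardless, and it is not the prize; weight (1/8)·(1/7) = 1/56 each.
If it is in envelope 6 (prior 1/8): the presenter opened envelope 6, so this case is ruled out; weight (1/8)·0 = 0.
The weights sum to 1/8.
So P(the cheque in envelope 5 | the presenter opened envelope 6) = (1/56) / (1/8) = 1/7.

1/7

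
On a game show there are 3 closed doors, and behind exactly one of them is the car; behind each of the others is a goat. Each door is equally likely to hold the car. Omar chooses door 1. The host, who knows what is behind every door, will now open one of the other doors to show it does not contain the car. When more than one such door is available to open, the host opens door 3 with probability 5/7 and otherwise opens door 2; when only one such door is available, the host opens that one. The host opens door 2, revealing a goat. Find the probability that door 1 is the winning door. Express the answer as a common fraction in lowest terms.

2/9

Apply Bayes' rule, conditioning on where the car actually is.
If it is behind door 1 (prior 1/3): door 3 is available but not opened, probability 2/7; weight (1/3)·(2/7) = 2/21.
If it is behind door 2 (prior 1/3): the host opened door 2, so this case is ruled out; weight (1/3)·0 = 0.
If it is behind door 3 (prior 1/3): only door 2 is available, probability 1; weight (1/3)·1 = 1/3.
The weights sum to 3/7.
So P(the car behind door 1 | the host opened door 2) = (2/21) / (3/7) = 2/9.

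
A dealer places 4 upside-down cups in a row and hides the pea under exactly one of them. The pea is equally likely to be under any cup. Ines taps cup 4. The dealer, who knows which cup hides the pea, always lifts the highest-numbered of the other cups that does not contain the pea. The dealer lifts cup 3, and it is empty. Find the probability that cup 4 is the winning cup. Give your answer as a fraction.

1/3

Consider each possible location of the pea in turn.
If it is under any of cups 1, 2, and 4 (prior 1/4 each): cup 3 is the highest-numbered option available, probability 1; weight (1/4)·1 = 1/4 each.
If it is under cup 3 (prior 1/4): the dealer opened cup 3, so this case is ruled out; weight (1/4)·0 = 0.
The weights sum to 3/4.
So P(the pea under cup 4 | the dealer opened cup 3) = (1/4) / (3/4) = 1/3.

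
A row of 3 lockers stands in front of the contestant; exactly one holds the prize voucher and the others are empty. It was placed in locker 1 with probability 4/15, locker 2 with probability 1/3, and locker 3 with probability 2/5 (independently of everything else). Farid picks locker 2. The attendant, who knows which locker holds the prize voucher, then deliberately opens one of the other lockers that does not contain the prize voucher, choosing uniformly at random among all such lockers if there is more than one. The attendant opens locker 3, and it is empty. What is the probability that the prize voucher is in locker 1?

8/13

Condition on the true location of the prize voucher.
If it is in locker 1 (prior 4/15): the attendant has no choice, probability 1; weight (4/15)·1 = 4/15.
If it is in locker 2 (prior 1/3): the attendant has 2 equally likely choices, so probability 1/2; weight (1/3)·(1/2) = 1/6.
If it is in locker 3 (prior 2/5): the attendant opened locker 3, so this case is ruled out; weight (2/5)·0 = 0.
The weights sum to 13/30.
So P(the prize voucher in locker 1 | the attendant opened locker 3) = (4/15) / (13/30) = 8/13.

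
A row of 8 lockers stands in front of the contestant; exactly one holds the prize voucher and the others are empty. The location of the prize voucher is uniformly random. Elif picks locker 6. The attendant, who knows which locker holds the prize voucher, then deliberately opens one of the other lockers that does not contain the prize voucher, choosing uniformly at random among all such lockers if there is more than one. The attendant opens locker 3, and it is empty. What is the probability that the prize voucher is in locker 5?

Condition on the true location of the prize voucher.
If it is in any of lockers 1, 2, 4, 5, 7, and 8 (prior 1/8 each): the attendant has 6 equally likely choices, so probability 1/6; weight (1/8)·(1/6) = 1/48 each.
If it is in locker 3 (prior 1/8): the attendant opened locker 3, so this case is ruled out; weight (1/8)·0 = 0.
If it is in locker 6 (prior 1/8): the attendant has 7 equally likely choices, so probability 1/7; weight (1/8)·(1/7) = 1/56.
The weights sum to 1/7.
So P(the prize voucher in locker 5 | the attendant opened locker 3) = (1/48) / (1/7) = 7/48.

7/48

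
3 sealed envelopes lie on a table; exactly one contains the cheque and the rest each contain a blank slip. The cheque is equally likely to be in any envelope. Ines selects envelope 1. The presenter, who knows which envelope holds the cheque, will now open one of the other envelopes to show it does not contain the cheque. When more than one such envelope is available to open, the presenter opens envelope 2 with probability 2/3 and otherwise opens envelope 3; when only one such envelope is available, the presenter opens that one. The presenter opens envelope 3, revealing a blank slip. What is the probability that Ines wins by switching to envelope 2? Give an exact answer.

3/4

Apply Bayes' rule, conditioning on where the cheque actually is.
If it is in envelope 1 (prior 1/3): envelope 2 is available but not opened, probability 1/3; weight (1/3)·(1/3) = 1/9.
If it is in envelope 2 (prior 1/3): only envelope 3 is available, probability 1; weight (1/3)·1 = 1/3.
If it is in envelope 3 (prior 1/3): the presenter opened envelope 3, so this case is ruled out; weight (1/3)·0 = 0.
The weights sum to 4/9.
So P(the cheque in envelope 2 | the presenter opened envelope 3) = (1/3) / (4/9) = 3/4.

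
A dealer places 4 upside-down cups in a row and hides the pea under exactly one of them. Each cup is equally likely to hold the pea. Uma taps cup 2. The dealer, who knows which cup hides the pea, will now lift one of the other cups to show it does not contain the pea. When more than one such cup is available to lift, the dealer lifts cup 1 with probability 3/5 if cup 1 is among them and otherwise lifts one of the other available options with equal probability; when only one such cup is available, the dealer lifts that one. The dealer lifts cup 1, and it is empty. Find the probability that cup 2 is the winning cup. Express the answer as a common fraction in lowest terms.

Condition on the true location of the pea.
If it is under cup 1 (prior 1/4): the dealer opened cup 1, so this case is ruled out; weight (1/4)·0 = 0.
If it is under any of cups 2, 3, and 4 (prior 1/4 each): cup 1 is available, opened with probability 3/5; weight (1/4)·(3/5) = 3/20 each.
The weights sum to 9/20.
So P(the pea under cup 2 | the dealer opened cup 1) = (3/20) / (9/20) = 1/3.

1/3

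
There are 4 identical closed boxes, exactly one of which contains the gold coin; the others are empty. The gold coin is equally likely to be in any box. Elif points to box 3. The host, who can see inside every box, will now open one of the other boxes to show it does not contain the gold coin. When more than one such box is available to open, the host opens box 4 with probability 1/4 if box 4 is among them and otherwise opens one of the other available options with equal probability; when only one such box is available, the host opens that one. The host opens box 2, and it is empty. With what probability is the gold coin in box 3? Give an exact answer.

Apply Bayes' rule, conditioning on where the gold coin actually is.
If it is in box 1 (prior 1/4): box 4 is available but not opened, probability 3/4; weight (1/4)·(3/4) = 3/16.
If it is in box 2 (prior 1/4): the host opened box 2, so this case is ruled out; weight (1/4)·0 = 0.
If it is in box 3 (prior 1/4): box 4 is available but not opened; box 2 gets probability (1 − 1/4)/2 = 3/8; weight (1/4)·(3/8) = 3/32.
If it is in box 4 (prior 1/4): box 4 holds the prize so is unavailable; the host chooses uniformly among the 2 others, probability 1/2; weight (1/4)·(1/2) = 1/8.
The weights sum to 13/32.
So P(the gold coin in box 3 | the host opened box 2) = (3/32) / (13/32) = 3/13.

3/13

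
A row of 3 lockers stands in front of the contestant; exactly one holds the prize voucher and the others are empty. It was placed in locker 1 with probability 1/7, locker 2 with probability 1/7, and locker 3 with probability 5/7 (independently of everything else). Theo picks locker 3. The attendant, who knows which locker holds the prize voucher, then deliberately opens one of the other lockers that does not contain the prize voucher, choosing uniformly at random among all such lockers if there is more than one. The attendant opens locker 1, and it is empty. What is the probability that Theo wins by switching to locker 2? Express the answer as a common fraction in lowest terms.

Apply Bayes' rule, conditioning on where the prize voucher actually is.
If it is in locker 1 (prior 1/7): the attendant opened locker 1, so this case is ruled out; weight (1/7)·0 = 0.
If it is in locker 2 (prior 1/7): the attendant has no choice, probability 1; weight (1/7)·1 = 1/7.
If it is in locker 3 (prior 5/7): the attendant has 2 equally likely choices, so probability 1/2; weight (5/7)·(1/2) = 5/14.
The weights sum to 1/2.
So P(the prize voucher in locker 2 | the attendant opened locker 1) = (1/7) / (1/2) = 2/7.

2/7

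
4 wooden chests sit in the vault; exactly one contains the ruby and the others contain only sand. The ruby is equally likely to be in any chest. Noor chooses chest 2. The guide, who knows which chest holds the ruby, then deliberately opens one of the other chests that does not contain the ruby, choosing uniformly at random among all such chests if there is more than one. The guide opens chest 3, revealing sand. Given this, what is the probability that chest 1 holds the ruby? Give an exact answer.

Consider each possible location of the ruby in turn.
If it is in either of chests 1 and 4 (prior 1/4 each): the guide has 2 equally likely choices, so probability 1/2; weight (1/4)·(1/2) = 1/8 each.
If it is in chest 2 (prior 1/4): the guide has 3 equally likely choices, so probability 1/3; weight (1/4)·(1/3) = 1/12.
If it is in chest 3 (prior 1/4): the guide opened chest 3, so this case is ruled out; weight (1/4)·0 = 0.
The weights sum to 1/3.
So P(the ruby in chest 1 | the guide opened chest 3) = (1/8) / (1/3) = 3/8.

3/8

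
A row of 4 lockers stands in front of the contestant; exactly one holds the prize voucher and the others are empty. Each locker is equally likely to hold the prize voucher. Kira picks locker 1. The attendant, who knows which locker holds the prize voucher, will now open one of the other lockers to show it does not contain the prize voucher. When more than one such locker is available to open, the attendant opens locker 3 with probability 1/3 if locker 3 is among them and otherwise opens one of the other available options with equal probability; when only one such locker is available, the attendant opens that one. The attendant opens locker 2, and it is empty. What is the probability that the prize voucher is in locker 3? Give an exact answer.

Condition on the true location of the prize voucher.
If it is in locker 1 (prior 1/4): locker 3 is available but not opened; locker 2 gets probability (1 − 1/3)/2 = 1/3; weight (1/4)·(1/3) = 1/12.
If it is in locker 2 (prior 1/4): the attendant opened locker 2, so this case is ruled out; weight (1/4)·0 = 0.
If it is in locker 3 (prior 1/4): locker 3 holds the prize so is unavailable; the attendant chooses uniformly among the 2 others, probability 1/2; weight (1/4)·(1/2) = 1/8.
If it is in locker 4 (prior 1/4): locker 3 is available but not opened, probability 2/3; weight (1/4)·(2/3) = 1/6.
The weights sum to 3/8.
So P(the prize voucher in locker 3 | the attendant opened locker 2) = (1/8) / (3/8) = 1/3.

1/3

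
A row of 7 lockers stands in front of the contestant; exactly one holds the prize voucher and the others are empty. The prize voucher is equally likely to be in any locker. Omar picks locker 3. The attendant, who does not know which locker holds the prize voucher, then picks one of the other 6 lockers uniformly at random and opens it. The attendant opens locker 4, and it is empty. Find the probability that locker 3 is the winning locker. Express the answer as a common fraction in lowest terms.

Consider each possible location of the prize voucher in turn.
If it is in any of lockers 1, 2, 3, 5, 6, and 7 (prior 1/7 each): the attendant picks locker 4 with probability 1/6 regardless, and it is not the prize; weight (1/7)·(1/6) = 1/42 each.
If it is in locker 4 (prior 1/7): the attendant opened locker 4, so this case is ruled out; weight (1/7)·0 = 0.
The weights sum to 1/7.
So P(the prize voucher in locker 3 | the attendant opened locker 4) = (1/42) / (1/7) = 1/6.

1/6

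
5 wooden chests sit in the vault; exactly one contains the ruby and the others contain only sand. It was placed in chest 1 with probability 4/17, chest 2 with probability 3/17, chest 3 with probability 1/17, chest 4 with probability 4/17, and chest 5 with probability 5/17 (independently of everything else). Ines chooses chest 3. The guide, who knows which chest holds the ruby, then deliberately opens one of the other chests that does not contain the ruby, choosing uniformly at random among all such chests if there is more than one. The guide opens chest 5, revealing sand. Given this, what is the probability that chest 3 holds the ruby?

3/47

Consider each possible location of the ruby in turn.
If it is in either of chests 1 and 4 (prior 4/17 each): the guide has 3 equally likely choices, so probability 1/3; weight (4/17)·(1/3) = 4/51 each.
If it is in chest 2 (prior 3/17): the guide has 3 equally likely choices, so probability 1/3; weight (3/17)·(1/3) = 1/17.
If it is in chest 3 (prior 1/17): the guide has 4 equally likely choices, so probability 1/4; weight (1/17)·(1/4) = 1/68.
If it is in chest 5 (prior 5/17): the guide opened chest 5, so this case is ruled out; weight (5/17)·0 = 0.
The weights sum to 47/204.
So P(the ruby in chest 3 | the guide opened chest 5) = (1/68) / (47/204) = 3/47.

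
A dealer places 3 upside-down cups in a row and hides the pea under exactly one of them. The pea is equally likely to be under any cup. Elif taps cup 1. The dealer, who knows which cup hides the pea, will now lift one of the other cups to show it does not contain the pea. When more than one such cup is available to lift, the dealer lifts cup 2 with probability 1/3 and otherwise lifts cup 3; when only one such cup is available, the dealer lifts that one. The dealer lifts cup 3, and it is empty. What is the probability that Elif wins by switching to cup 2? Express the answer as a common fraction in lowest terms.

Apply Bayes' rule, conditioning on where the pea actually is.
If it is under cup 1 (prior 1/3): cup 2 is available but not opened, probability 2/3; weight (1/3)·(2/3) = 2/9.
If it is under cup 2 (prior 1/3): only cup 3 is available, probability 1; weight (1/3)·1 = 1/3.
If it is under cup 3 (prior 1/3): the dealer opened cup 3, so this case is ruled out; weight (1/3)·0 = 0.
The weights sum to 5/9.
So P(the pea under cup 2 | the dealer opened cup 3) = (1/3) / (5/9) = 3/5.

3/5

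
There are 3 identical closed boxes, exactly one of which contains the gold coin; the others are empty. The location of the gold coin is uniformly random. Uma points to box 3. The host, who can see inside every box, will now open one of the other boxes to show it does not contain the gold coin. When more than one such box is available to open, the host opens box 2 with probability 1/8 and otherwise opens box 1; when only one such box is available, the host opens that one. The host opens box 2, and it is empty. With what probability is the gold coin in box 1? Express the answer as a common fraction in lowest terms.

8/9

Apply Bayes' rule, conditioning on where the gold coin actually is.
If it is in box 1 (prior 1/3): only box 2 is available, probability 1; weight (1/3)·1 = 1/3.
If it is in box 2 (prior 1/3): the host opened box 2, so this case is ruled out; weight (1/3)·0 = 0.
If it is in box 3 (prior 1/3): box 2 is available, opened with probability 1/8; weight (1/3)·(1/8) = 1/24.
The weights sum to 3/8.
So P(the gold coin in box 1 | the host opened box 2) = (1/3) / (3/8) = 8/9.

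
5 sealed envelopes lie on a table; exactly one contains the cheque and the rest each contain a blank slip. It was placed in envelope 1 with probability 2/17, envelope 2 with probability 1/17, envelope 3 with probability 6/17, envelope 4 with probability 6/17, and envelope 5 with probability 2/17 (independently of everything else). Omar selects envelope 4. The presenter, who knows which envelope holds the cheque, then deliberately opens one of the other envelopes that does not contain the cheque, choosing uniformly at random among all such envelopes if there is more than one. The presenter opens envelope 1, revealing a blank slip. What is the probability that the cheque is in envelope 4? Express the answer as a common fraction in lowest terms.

1/3

Condition on the true location of the cheque.
If it is in envelope 1 (prior 2/17): the presenter opened envelope 1, so this case is ruled out; weight (2/17)·0 = 0.
If it is in envelope 2 (prior 1/17): the presenter has 3 equally likely choices, so probability 1/3; weight (1/17)·(1/3) = 1/51.
If it is in envelope 3 (prior 6/17): the presenter has 3 equally likely choices, so probability 1/3; weight (6/17)·(1/3) = 2/17.
If it is in envelope 4 (prior 6/17): the presenter has 4 equally likely choices, so probability 1/4; weight (6/17)·(1/4) = 3/34.
If it is in envelope 5 (prior 2/17): the presenter has 3 equally likely choices, so probability 1/3; weight (2/17)·(1/3) = 2/51.
The weights sum to 9/34.
So P(the cheque in envelope 4 | the presenter opened envelope 1) = (3/34) / (9/34) = 1/3.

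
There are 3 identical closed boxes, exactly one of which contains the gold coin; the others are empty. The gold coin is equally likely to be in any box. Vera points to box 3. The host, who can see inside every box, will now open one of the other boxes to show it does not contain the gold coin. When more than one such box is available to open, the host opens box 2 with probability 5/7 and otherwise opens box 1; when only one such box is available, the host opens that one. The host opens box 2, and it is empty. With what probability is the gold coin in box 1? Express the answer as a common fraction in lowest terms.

Apply Bayes' rule, conditioning on where the gold coin actually is.
If it is in box 1 (prior 1/3): only box 2 is available, probability 1; weight (1/3)·1 = 1/3.
If it is in box 2 (prior 1/3): the host opened box 2, so this case is ruled out; weight (1/3)·0 = 0.
If it is in box 3 (prior 1/3): box 2 is available, opened with probability 5/7; weight (1/3)·(5/7) = 5/21.
The weights sum to 4/7.
So P(the gold coin in box 1 | the host opened box 2) = (1/3) / (4/7) = 7/12.

7/12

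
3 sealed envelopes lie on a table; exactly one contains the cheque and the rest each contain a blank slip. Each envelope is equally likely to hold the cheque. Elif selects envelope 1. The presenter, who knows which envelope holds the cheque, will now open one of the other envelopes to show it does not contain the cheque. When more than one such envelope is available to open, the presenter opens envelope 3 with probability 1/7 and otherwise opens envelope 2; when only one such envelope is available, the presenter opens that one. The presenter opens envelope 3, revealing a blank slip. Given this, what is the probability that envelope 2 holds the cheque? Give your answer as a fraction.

Apply Bayes' rule, conditioning on where the cheque actually is.
If it is in envelope 1 (prior 1/3): envelope 3 is available, opened with probability 1/7; weight (1/3)·(1/7) = 1/21.
If it is in envelope 2 (prior 1/3): only envelope 3 is available, probability 1; weight (1/3)·1 = 1/3.
If it is in envelope 3 (prior 1/3): the presenter opened envelope 3, so this case is ruled out; weight (1/3)·0 = 0.
The weights sum to 8/21.
So P(the cheque in envelope 2 | the presenter opened envelope 3) = (1/3) / (8/21) = 7/8.

7/8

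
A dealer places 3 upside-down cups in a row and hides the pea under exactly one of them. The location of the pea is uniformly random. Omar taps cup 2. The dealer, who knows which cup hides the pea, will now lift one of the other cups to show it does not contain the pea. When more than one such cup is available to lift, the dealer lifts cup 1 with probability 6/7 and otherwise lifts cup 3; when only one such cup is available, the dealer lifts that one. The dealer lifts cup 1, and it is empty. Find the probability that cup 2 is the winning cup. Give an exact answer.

6/13

Apply Bayes' rule, conditioning on where the pea actually is.
If it is under cup 1 (prior 1/3): the dealer opened cup 1, so this case is ruled out; weight (1/3)·0 = 0.
If it is under cup 2 (prior 1/3): cup 1 is available, opened with probability 6/7; weight (1/3)·(6/7) = 2/7.
If it is under cup 3 (prior 1/3): only cup 1 is available, probability 1; weight (1/3)·1 = 1/3.
The weights sum to 13/21.
So P(the pea under cup 2 | the dealer opened cup 1) = (2/7) / (13/21) = 6/13.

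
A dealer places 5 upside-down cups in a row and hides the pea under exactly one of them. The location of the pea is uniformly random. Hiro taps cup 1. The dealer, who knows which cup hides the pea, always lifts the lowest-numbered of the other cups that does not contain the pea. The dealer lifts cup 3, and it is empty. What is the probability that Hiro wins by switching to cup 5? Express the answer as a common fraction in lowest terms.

Condition on the true location of the pea.
If it is under any of cups 1, 4, and 5 (prior 1/5 each): the dealer would have opened cup 2 instead, probability 0; weight (1/5)·0 = 0 each.
If it is under cup 2 (prior 1/5): cup 3 is the lowest-numbered option available, probability 1; weight (1/5)·1 = 1/5.
If it is under cup 3 (prior 1/5): the dealer opened cup 3, so this case is ruled out; weight (1/5)·0 = 0.
The weights sum to 1/5.
So P(the pea under cup 5 | the dealer opened cup 3) = 0 / (1/5) = 0.

0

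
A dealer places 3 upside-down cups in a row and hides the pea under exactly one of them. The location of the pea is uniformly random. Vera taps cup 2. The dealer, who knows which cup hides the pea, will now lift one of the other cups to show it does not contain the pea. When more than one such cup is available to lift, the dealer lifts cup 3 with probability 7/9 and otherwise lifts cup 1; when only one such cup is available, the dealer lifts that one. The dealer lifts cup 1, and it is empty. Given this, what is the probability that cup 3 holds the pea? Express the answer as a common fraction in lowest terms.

Condition on the true location of the pea.
If it is under cup 1 (prior 1/3): the dealer opened cup 1, so this case is ruled out; weight (1/3)·0 = 0.
If it is under cup 2 (prior 1/3): cup 3 is available but not opened, probability 2/9; weight (1/3)·(2/9) = 2/27.
If it is under cup 3 (prior 1/3): only cup 1 is available, probability 1; weight (1/3)·1 = 1/3.
The weights sum to 11/27.
So P(the pea under cup 3 | the dealer opened cup 1) = (1/3) / (11/27) = 9/11.

9/11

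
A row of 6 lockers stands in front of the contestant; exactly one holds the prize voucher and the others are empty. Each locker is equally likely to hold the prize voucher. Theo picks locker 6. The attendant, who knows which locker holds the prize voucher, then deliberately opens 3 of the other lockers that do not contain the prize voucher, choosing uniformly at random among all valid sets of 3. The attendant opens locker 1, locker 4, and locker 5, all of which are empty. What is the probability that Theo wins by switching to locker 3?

Condition on the true location of the prize voucher.
If it is in any of lockers 1, 4, and 5 (prior 1/6 each): that locker was opened and seen not to hold the prize — ruled out; weight (1/6)·0 = 0 each.
If it is in either of lockers 2 and 3 (prior 1/6 each): the attendant has 4 equally likely choices, so probability 1/4; weight (1/6)·(1/4) = 1/24 each.
If it is in locker 6 (prior 1/6): the attendant has 10 equally likely choices, so probability 1/10; weight (1/6)·(1/10) = 1/60.
The weights sum to 1/10.
So P(the prize voucher in locker 3 | the attendant opened locker 1, locker 4, and locker 5) = (1/24) / (1/10) = 5/12.

5/12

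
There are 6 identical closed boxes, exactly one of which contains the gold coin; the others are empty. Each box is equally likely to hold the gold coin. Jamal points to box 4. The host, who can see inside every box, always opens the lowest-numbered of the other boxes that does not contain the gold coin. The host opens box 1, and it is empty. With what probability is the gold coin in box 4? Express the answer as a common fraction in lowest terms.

1/5

Apply Bayes' rule, conditioning on where the gold coin actually is.
If it is in box 1 (prior 1/6): the host opened box 1, so this case is ruled out; weight (1/6)·0 = 0.
If it is in any of boxes 2, 3, 4, 5, and 6 (prior 1/6 each): box 1 is the lowest-numbered option available, probability 1; weight (1/6)·1 = 1/6 each.
The weights sum to 5/6.
So P(the gold coin in box 4 | the host opened box 1) = (1/6) / (5/6) = 1/5.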